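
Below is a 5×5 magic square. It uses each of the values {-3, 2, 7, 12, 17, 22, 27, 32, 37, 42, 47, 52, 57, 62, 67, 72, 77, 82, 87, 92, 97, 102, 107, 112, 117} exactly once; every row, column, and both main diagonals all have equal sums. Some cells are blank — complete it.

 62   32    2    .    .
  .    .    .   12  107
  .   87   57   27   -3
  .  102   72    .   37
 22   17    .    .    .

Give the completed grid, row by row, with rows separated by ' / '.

62 32 2 97 92 / 77 47 42 12 107 / 117 87 57 27 -3 / 7 102 72 67 37 / 22 17 112 82 52

The 25 entries sum to 1425, so each line sums to 1425/5 = 285.
Row 3 must total 285; the given cells sum to 168, so (3,1) = 117.
Using column 2: 32 + 87 + 102 + 17 + ? → (2,2) = 285 − 238 = 47.
Using anti-diagonal: 12 + 57 + 102 + 22 + ? → (1,5) = 285 − 193 = 92.
Row 1: 62 + 32 + 2 + 92 + ? = 285, so (1,4) = 97.
Column 5: 92 + 107 + (-3) + 37 + ? = 285, so (5,5) = 52.
Using main diagonal: 62 + 47 + 57 + 52 + ? → (4,4) = 285 − 218 = 67.
Row 4 must total 285; the given cells sum to 278, so (4,1) = 7.
Using column 1: 62 + 117 + 7 + 22 + ? → (2,1) = 285 − 208 = 77.
The remaining cell in column 4 is (5,4) = 285 − 203 = 82.
From row 2, 285 − (77 + 47 + 12 + 107) gives (2,3) = 42.
Row 5 must total 285; the given cells sum to 173, so (5,3) = 112.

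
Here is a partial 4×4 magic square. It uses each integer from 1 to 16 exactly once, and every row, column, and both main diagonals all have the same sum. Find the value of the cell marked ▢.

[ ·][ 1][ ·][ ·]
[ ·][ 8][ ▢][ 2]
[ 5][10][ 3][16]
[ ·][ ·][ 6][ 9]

13

The entries are 1 through 16, which sum to 136, so each line sums to 136/4 = 34.
Using column 2: 1 + 8 + 10 + ? → (4,2) = 34 − 19 = 15.
Using column 4: 2 + 16 + 9 + ? → (1,4) = 34 − 27 = 7.
The remaining cell in main diagonal is (1,1) = 34 − 20 = 14.
The remaining cell in row 1 is (1,3) = 34 − 22 = 12.
The remaining cell in row 4 is (4,1) = 34 − 30 = 4.
From column 1, 34 − (14 + 5 + 4) gives (2,1) = 11.
Using column 3: 12 + 3 + 6 + ? → (2,3) = 34 − 21 = 13.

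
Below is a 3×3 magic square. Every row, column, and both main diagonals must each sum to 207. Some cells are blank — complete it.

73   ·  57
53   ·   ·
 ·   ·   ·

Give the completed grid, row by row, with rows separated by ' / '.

Row 1 needs 207; the known cells sum to 130, so (1,2) = 77.
Column 1: 73 + 53 + ? = 207, so (3,1) = 81.
Anti-diagonal: 57 + 81 + ? = 207, so (2,2) = 69.
Row 2 needs 207; the known cells sum to 122, so (2,3) = 85.
Column 2 needs 207; the known cells sum to 146, so (3,2) = 61.
Column 3 must total 207; the given cells sum to 142, so (3,3) = 65.

73 77 57 / 53 69 85 / 81 61 65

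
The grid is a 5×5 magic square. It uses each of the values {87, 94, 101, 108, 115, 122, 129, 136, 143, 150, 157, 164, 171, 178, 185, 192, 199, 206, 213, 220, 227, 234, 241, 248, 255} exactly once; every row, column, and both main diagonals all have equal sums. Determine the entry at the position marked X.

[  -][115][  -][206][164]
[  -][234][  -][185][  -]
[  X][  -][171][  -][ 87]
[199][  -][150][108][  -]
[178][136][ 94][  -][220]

The 25 entries sum to 4275, so each line sums to 4275/5 = 855.
From row 5, 855 − (178 + 136 + 94 + 220) gives (5,4) = 227.
Column 4 needs 855; the known cells sum to 726, so (3,4) = 129.
Using main diagonal: 234 + 171 + 108 + 220 + ? → (1,1) = 855 − 733 = 122.
Anti-diagonal needs 855; the known cells sum to 698, so (4,2) = 157.
The remaining cell in row 1 is (1,3) = 855 − 607 = 248.
Using row 4: 199 + 157 + 150 + 108 + ? → (4,5) = 855 − 614 = 241.
The remaining cell in column 2 is (3,2) = 855 − 642 = 213.
Using column 3: 248 + 171 + 150 + 94 + ? → (2,3) = 855 − 663 = 192.
From column 5, 855 − (164 + 87 + 241 + 220) gives (2,5) = 143.
Using row 2: 234 + 192 + 185 + 143 + ? → (2,1) = 855 − 754 = 101.
From row 3, 855 − (213 + 171 + 129 + 87) gives (3,1) = 255.

255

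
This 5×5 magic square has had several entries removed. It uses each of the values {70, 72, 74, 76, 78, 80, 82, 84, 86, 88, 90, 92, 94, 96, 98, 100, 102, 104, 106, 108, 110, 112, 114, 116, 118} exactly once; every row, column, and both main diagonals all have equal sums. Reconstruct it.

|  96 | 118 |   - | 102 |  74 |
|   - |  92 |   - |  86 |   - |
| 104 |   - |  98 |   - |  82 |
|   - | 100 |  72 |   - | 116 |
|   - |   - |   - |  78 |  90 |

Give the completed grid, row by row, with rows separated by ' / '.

The 25 entries sum to 2350, so each line sums to 2350/5 = 470.
Row 1: 96 + 118 + 102 + 74 + ? = 470, so (1,3) = 80.
From column 5, 470 − (74 + 82 + 116 + 90) gives (2,5) = 108.
Using main diagonal: 96 + 92 + 98 + 90 + ? → (4,4) = 470 − 376 = 94.
Anti-diagonal must total 470; the given cells sum to 358, so (5,1) = 112.
Row 4 needs 470; the known cells sum to 382, so (4,1) = 88.
Column 1 needs 470; the known cells sum to 400, so (2,1) = 70.
The remaining cell in column 4 is (3,4) = 470 − 360 = 110.
Row 2 must total 470; the given cells sum to 356, so (2,3) = 114.
Row 3: 104 + 98 + 110 + 82 + ? = 470, so (3,2) = 76.
Column 2: 118 + 92 + 76 + 100 + ? = 470, so (5,2) = 84.
The remaining cell in column 3 is (5,3) = 470 − 364 = 106.

96 118 80 102 74 / 70 92 114 86 108 / 104 76 98 110 82 / 88 100 72 94 116 / 112 84 106 78 90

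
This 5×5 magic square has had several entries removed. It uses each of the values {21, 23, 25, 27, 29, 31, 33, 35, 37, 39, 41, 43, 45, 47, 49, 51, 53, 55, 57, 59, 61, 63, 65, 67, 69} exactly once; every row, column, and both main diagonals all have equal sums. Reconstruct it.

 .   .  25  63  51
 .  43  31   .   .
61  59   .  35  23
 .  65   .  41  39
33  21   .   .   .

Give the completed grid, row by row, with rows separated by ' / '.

49 37 25 63 51 / 55 43 31 29 67 / 61 59 47 35 23 / 27 65 53 41 39 / 33 21 69 57 45

The 25 entries sum to 1125, so each line sums to 1125/5 = 225.
Row 3 needs 225; the known cells sum to 178, so (3,3) = 47.
Column 2: 43 + 59 + 65 + 21 + ? = 225, so (1,2) = 37.
Using anti-diagonal: 51 + 47 + 65 + 33 + ? → (2,4) = 225 − 196 = 29.
The remaining cell in row 1 is (1,1) = 225 − 176 = 49.
Using column 4: 63 + 29 + 35 + 41 + ? → (5,4) = 225 − 168 = 57.
Main diagonal: 49 + 43 + 47 + 41 + ? = 225, so (5,5) = 45.
Using row 5: 33 + 21 + 57 + 45 + ? → (5,3) = 225 − 156 = 69.
Using column 3: 25 + 31 + 47 + 69 + ? → (4,3) = 225 − 172 = 53.
Using column 5: 51 + 23 + 39 + 45 + ? → (2,5) = 225 − 158 = 67.
The remaining cell in row 2 is (2,1) = 225 − 170 = 55.
From row 4, 225 − (65 + 53 + 41 + 39) gives (4,1) = 27.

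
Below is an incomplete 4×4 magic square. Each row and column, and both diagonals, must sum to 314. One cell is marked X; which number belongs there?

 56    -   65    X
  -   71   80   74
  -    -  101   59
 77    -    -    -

Row 2 must total 314; the given cells sum to 225, so (2,1) = 89.
Column 1 needs 314; the known cells sum to 222, so (3,1) = 92.
Column 3 must total 314; the given cells sum to 246, so (4,3) = 68.
Main diagonal needs 314; the known cells sum to 228, so (4,4) = 86.
Row 3: 92 + 101 + 59 + ? = 314, so (3,2) = 62.
Row 4 needs 314; the known cells sum to 231, so (4,2) = 83.
Column 2 must total 314; the given cells sum to 216, so (1,2) = 98.
Column 4: 74 + 59 + 86 + ? = 314, so (1,4) = 95.

95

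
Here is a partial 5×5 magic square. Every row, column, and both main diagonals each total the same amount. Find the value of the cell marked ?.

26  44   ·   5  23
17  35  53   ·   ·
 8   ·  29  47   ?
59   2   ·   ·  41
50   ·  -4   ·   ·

65

Column 1 is complete and sums to 160; that is the magic constant.
Using row 1: 26 + 44 + 5 + 23 + ? → (1,3) = 160 − 98 = 62.
The remaining cell in column 3 is (4,3) = 160 − 140 = 20.
Using anti-diagonal: 23 + 29 + 2 + 50 + ? → (2,4) = 160 − 104 = 56.
Row 2 must total 160; the given cells sum to 161, so (2,5) = -1.
Using row 4: 59 + 2 + 20 + 41 + ? → (4,4) = 160 − 122 = 38.
The remaining cell in column 4 is (5,4) = 160 − 146 = 14.
Using main diagonal: 26 + 35 + 29 + 38 + ? → (5,5) = 160 − 128 = 32.
Row 5 must total 160; the given cells sum to 92, so (5,2) = 68.
Column 2: 44 + 35 + 2 + 68 + ? = 160, so (3,2) = 11.
Column 5 must total 160; the given cells sum to 95, so (3,5) = 65.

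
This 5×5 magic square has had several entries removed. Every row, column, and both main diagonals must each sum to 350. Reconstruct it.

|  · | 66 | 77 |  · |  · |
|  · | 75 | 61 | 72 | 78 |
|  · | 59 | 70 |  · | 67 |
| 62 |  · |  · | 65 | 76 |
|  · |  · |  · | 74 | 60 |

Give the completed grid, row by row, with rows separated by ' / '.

80 66 77 58 69 / 64 75 61 72 78 / 73 59 70 81 67 / 62 68 79 65 76 / 71 82 63 74 60

The remaining cell in row 2 is (2,1) = 350 − 286 = 64.
Column 5 must total 350; the given cells sum to 281, so (1,5) = 69.
Main diagonal: 75 + 70 + 65 + 60 + ? = 350, so (1,1) = 80.
The remaining cell in row 1 is (1,4) = 350 − 292 = 58.
The remaining cell in column 4 is (3,4) = 350 − 269 = 81.
From row 3, 350 − (59 + 70 + 81 + 67) gives (3,1) = 73.
Using column 1: 80 + 64 + 73 + 62 + ? → (5,1) = 350 − 279 = 71.
Anti-diagonal: 69 + 72 + 70 + 71 + ? = 350, so (4,2) = 68.
Row 4 needs 350; the known cells sum to 271, so (4,3) = 79.
The remaining cell in column 2 is (5,2) = 350 − 268 = 82.
Column 3 must total 350; the given cells sum to 287, so (5,3) = 63.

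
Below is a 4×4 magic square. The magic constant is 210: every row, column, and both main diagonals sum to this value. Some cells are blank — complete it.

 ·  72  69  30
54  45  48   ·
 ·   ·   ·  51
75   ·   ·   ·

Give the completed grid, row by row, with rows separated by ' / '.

39 72 69 30 / 54 45 48 63 / 42 57 60 51 / 75 36 33 66

Row 1: 72 + 69 + 30 + ? = 210, so (1,1) = 39.
Row 2 must total 210; the given cells sum to 147, so (2,4) = 63.
Column 1 must total 210; the given cells sum to 168, so (3,1) = 42.
Column 4 needs 210; the known cells sum to 144, so (4,4) = 66.
Main diagonal: 39 + 45 + 66 + ? = 210, so (3,3) = 60.
Using anti-diagonal: 30 + 48 + 75 + ? → (3,2) = 210 − 153 = 57.
From column 2, 210 − (72 + 45 + 57) gives (4,2) = 36.
Column 3 must total 210; the given cells sum to 177, so (4,3) = 33.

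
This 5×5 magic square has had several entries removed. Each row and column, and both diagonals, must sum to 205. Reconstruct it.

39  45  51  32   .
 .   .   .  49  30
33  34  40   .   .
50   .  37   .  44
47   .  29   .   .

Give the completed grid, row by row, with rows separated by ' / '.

39 45 51 32 38 / 36 42 48 49 30 / 33 34 40 46 52 / 50 31 37 43 44 / 47 53 29 35 41

The remaining cell in row 1 is (1,5) = 205 − 167 = 38.
Column 1: 39 + 33 + 50 + 47 + ? = 205, so (2,1) = 36.
Column 3 needs 205; the known cells sum to 157, so (2,3) = 48.
Anti-diagonal must total 205; the given cells sum to 174, so (4,2) = 31.
The remaining cell in row 2 is (2,2) = 205 − 163 = 42.
Row 4 needs 205; the known cells sum to 162, so (4,4) = 43.
Column 2 must total 205; the given cells sum to 152, so (5,2) = 53.
Main diagonal: 39 + 42 + 40 + 43 + ? = 205, so (5,5) = 41.
From row 5, 205 − (47 + 53 + 29 + 41) gives (5,4) = 35.
Column 4: 32 + 49 + 43 + 35 + ? = 205, so (3,4) = 46.
Column 5 must total 205; the given cells sum to 153, so (3,5) = 52.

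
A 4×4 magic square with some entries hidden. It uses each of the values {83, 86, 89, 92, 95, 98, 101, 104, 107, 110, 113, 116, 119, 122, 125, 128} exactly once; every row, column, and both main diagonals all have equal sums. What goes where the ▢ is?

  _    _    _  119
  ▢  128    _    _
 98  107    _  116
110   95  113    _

The 16 entries sum to 1688, so each line sums to 1688/4 = 422.
Row 3 must total 422; the given cells sum to 321, so (3,3) = 101.
Using row 4: 110 + 95 + 113 + ? → (4,4) = 422 − 318 = 104.
Column 2: 128 + 107 + 95 + ? = 422, so (1,2) = 92.
Column 4 must total 422; the given cells sum to 339, so (2,4) = 83.
Main diagonal must total 422; the given cells sum to 333, so (1,1) = 89.
From anti-diagonal, 422 − (119 + 107 + 110) gives (2,3) = 86.
Row 1 must total 422; the given cells sum to 300, so (1,3) = 122.
The remaining cell in row 2 is (2,1) = 422 − 297 = 125.

125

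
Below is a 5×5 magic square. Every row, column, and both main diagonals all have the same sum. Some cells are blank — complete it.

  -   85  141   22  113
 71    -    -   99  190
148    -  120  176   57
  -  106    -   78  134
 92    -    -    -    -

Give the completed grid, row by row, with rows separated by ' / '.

Anti-diagonal is already complete: 113 + 99 + 120 + 106 + 92 = 530, so that is the magic constant.
Row 1 must total 530; the given cells sum to 361, so (1,1) = 169.
The remaining cell in row 3 is (3,2) = 530 − 501 = 29.
Using column 1: 169 + 71 + 148 + 92 + ? → (4,1) = 530 − 480 = 50.
From column 4, 530 − (22 + 99 + 176 + 78) gives (5,4) = 155.
Using column 5: 113 + 190 + 57 + 134 + ? → (5,5) = 530 − 494 = 36.
Main diagonal needs 530; the known cells sum to 403, so (2,2) = 127.
Row 2 must total 530; the given cells sum to 487, so (2,3) = 43.
Using row 4: 50 + 106 + 78 + 134 + ? → (4,3) = 530 − 368 = 162.
Column 2 must total 530; the given cells sum to 347, so (5,2) = 183.
The remaining cell in column 3 is (5,3) = 530 − 466 = 64.

169 85 141 22 113 / 71 127 43 99 190 / 148 29 120 176 57 / 50 106 162 78 134 / 92 183 64 155 36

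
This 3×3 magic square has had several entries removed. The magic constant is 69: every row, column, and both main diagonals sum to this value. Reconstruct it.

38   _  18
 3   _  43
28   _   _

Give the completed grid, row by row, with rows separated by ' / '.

Using row 1: 38 + 18 + ? → (1,2) = 69 − 56 = 13.
The remaining cell in row 2 is (2,2) = 69 − 46 = 23.
Using column 2: 13 + 23 + ? → (3,2) = 69 − 36 = 33.
Column 3 must total 69; the given cells sum to 61, so (3,3) = 8.

38 13 18 / 3 23 43 / 28 33 8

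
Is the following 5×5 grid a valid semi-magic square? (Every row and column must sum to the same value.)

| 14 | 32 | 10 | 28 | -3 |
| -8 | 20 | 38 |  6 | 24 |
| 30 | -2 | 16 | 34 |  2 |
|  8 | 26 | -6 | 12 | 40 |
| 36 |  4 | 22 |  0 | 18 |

No — row 1 sums to 81 but column 3 sums to 80.

Row 1: 14 + 32 + 10 + 28 + (-3) = 81.
Row 2: -8 + 20 + 38 + 6 + 24 = 80.
Row 3: 30 + (-2) + 16 + 34 + 2 = 80.
Row 4: 8 + 26 + (-6) + 12 + 40 = 80.
Row 5: 36 + 4 + 22 + 0 + 18 = 80.
Column 1: 14 + (-8) + 30 + 8 + 36 = 80.
Column 2: 32 + 20 + (-2) + 26 + 4 = 80.
Column 3: 10 + 38 + 16 + (-6) + 22 = 80.
Column 4: 28 + 6 + 34 + 12 + 0 = 80.
Column 5: -3 + 24 + 2 + 40 + 18 = 81.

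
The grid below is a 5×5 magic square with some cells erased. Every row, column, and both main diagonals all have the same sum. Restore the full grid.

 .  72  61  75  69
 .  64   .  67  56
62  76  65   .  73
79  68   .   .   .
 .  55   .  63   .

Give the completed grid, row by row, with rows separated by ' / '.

Column 2 is already complete: 72 + 64 + 76 + 68 + 55 = 335, so that is the magic constant.
The remaining cell in row 1 is (1,1) = 335 − 277 = 58.
Row 3: 62 + 76 + 65 + 73 + ? = 335, so (3,4) = 59.
Column 4 needs 335; the known cells sum to 264, so (4,4) = 71.
The remaining cell in main diagonal is (5,5) = 335 − 258 = 77.
The remaining cell in anti-diagonal is (5,1) = 335 − 269 = 66.
Using row 5: 66 + 55 + 63 + 77 + ? → (5,3) = 335 − 261 = 74.
The remaining cell in column 1 is (2,1) = 335 − 265 = 70.
Column 5 needs 335; the known cells sum to 275, so (4,5) = 60.
The remaining cell in row 2 is (2,3) = 335 − 257 = 78.
Row 4 must total 335; the given cells sum to 278, so (4,3) = 57.

58 72 61 75 69 / 70 64 78 67 56 / 62 76 65 59 73 / 79 68 57 71 60 / 66 55 74 63 77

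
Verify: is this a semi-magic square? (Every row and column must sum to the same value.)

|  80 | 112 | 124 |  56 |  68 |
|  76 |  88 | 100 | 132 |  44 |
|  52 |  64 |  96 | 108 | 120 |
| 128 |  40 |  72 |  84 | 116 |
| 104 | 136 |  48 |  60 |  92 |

Yes

Row 1: 80 + 112 + 124 + 56 + 68 = 440.
Row 2: 76 + 88 + 100 + 132 + 44 = 440.
Row 3: 52 + 64 + 96 + 108 + 120 = 440.
Row 4: 128 + 40 + 72 + 84 + 116 = 440.
Row 5: 104 + 136 + 48 + 60 + 92 = 440.
Column 1: 80 + 76 + 52 + 128 + 104 = 440.
Column 2: 112 + 88 + 64 + 40 + 136 = 440.
Column 3: 124 + 100 + 96 + 72 + 48 = 440.
Column 4: 56 + 132 + 108 + 84 + 60 = 440.
Column 5: 68 + 44 + 120 + 116 + 92 = 440.
All lines sum to 440.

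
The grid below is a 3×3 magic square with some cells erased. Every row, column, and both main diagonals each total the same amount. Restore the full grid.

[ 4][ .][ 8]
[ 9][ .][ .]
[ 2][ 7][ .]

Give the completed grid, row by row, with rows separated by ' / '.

4 3 8 / 9 5 1 / 2 7 6

Column 1 is already complete: 4 + 9 + 2 = 15, so that is the magic constant.
The remaining cell in row 1 is (1,2) = 15 − 12 = 3.
Row 3 must total 15; the given cells sum to 9, so (3,3) = 6.
Column 2 needs 15; the known cells sum to 10, so (2,2) = 5.
Using column 3: 8 + 6 + ? → (2,3) = 15 − 14 = 1.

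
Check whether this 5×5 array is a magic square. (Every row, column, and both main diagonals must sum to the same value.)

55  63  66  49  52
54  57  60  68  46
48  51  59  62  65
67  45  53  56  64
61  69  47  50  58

Row 1: 55 + 63 + 66 + 49 + 52 = 285.
Row 2: 54 + 57 + 60 + 68 + 46 = 285.
Row 3: 48 + 51 + 59 + 62 + 65 = 285.
Row 4: 67 + 45 + 53 + 56 + 64 = 285.
Row 5: 61 + 69 + 47 + 50 + 58 = 285.
Column 1: 55 + 54 + 48 + 67 + 61 = 285.
Column 2: 63 + 57 + 51 + 45 + 69 = 285.
Column 3: 66 + 60 + 59 + 53 + 47 = 285.
Column 4: 49 + 68 + 62 + 56 + 50 = 285.
Column 5: 52 + 46 + 65 + 64 + 58 = 285.
Main diagonal: 55 + 57 + 59 + 56 + 58 = 285.
Anti-diagonal: 52 + 68 + 59 + 45 + 61 = 285.
All lines sum to 285.

Yes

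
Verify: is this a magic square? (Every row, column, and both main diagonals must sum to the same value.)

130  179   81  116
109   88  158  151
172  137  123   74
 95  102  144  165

Row 1: 130 + 179 + 81 + 116 = 506.
Row 2: 109 + 88 + 158 + 151 = 506.
Row 3: 172 + 137 + 123 + 74 = 506.
Row 4: 95 + 102 + 144 + 165 = 506.
Column 1: 130 + 109 + 172 + 95 = 506.
Column 2: 179 + 88 + 137 + 102 = 506.
Column 3: 81 + 158 + 123 + 144 = 506.
Column 4: 116 + 151 + 74 + 165 = 506.
Main diagonal: 130 + 88 + 123 + 165 = 506.
Anti-diagonal: 116 + 158 + 137 + 95 = 506.
All lines sum to 506.

Yes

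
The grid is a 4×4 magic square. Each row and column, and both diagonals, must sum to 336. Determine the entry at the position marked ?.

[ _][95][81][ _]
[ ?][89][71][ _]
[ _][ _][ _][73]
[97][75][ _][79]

83

Using row 4: 97 + 75 + 79 + ? → (4,3) = 336 − 251 = 85.
Column 2 needs 336; the known cells sum to 259, so (3,2) = 77.
Column 3 needs 336; the known cells sum to 237, so (3,3) = 99.
Using main diagonal: 89 + 99 + 79 + ? → (1,1) = 336 − 267 = 69.
Anti-diagonal must total 336; the given cells sum to 245, so (1,4) = 91.
Row 3 must total 336; the given cells sum to 249, so (3,1) = 87.
Column 1: 69 + 87 + 97 + ? = 336, so (2,1) = 83.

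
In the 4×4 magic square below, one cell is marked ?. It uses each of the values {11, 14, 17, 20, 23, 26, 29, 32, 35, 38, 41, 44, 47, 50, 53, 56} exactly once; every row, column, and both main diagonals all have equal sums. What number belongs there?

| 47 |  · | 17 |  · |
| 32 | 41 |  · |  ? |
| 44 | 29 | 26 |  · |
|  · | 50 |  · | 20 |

23

The 16 entries sum to 536, so each line sums to 536/4 = 134.
Row 3: 44 + 29 + 26 + ? = 134, so (3,4) = 35.
From column 1, 134 − (47 + 32 + 44) gives (4,1) = 11.
Column 2 must total 134; the given cells sum to 120, so (1,2) = 14.
Using row 1: 47 + 14 + 17 + ? → (1,4) = 134 − 78 = 56.
Row 4 must total 134; the given cells sum to 81, so (4,3) = 53.
Using column 3: 17 + 26 + 53 + ? → (2,3) = 134 − 96 = 38.
From column 4, 134 − (56 + 35 + 20) gives (2,4) = 23.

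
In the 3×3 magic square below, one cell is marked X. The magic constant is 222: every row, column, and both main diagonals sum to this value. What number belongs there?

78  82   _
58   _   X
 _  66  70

Row 1 needs 222; the known cells sum to 160, so (1,3) = 62.
Row 3 must total 222; the given cells sum to 136, so (3,1) = 86.
Column 2: 82 + 66 + ? = 222, so (2,2) = 74.
From column 3, 222 − (62 + 70) gives (2,3) = 90.

90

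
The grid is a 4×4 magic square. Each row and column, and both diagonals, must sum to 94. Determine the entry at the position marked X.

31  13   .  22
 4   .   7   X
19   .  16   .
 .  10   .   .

37

Using row 1: 31 + 13 + 22 + ? → (1,3) = 94 − 66 = 28.
From column 1, 94 − (31 + 4 + 19) gives (4,1) = 40.
Column 3 needs 94; the known cells sum to 51, so (4,3) = 43.
Anti-diagonal needs 94; the known cells sum to 69, so (3,2) = 25.
Using row 3: 19 + 25 + 16 + ? → (3,4) = 94 − 60 = 34.
Row 4 needs 94; the known cells sum to 93, so (4,4) = 1.
Column 2 needs 94; the known cells sum to 48, so (2,2) = 46.
Column 4 must total 94; the given cells sum to 57, so (2,4) = 37.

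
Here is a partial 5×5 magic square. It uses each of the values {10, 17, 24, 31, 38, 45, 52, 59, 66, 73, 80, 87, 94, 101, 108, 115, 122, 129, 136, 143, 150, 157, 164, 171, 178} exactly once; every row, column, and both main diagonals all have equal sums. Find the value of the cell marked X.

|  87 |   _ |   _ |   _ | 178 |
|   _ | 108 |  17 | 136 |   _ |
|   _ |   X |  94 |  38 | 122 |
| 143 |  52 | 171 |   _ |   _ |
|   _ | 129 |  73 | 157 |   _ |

150

The 25 entries sum to 2350, so each line sums to 2350/5 = 470.
Column 3: 17 + 94 + 171 + 73 + ? = 470, so (1,3) = 115.
From anti-diagonal, 470 − (178 + 136 + 94 + 52) gives (5,1) = 10.
Using row 5: 10 + 129 + 73 + 157 + ? → (5,5) = 470 − 369 = 101.
Using main diagonal: 87 + 108 + 94 + 101 + ? → (4,4) = 470 − 390 = 80.
The remaining cell in row 4 is (4,5) = 470 − 446 = 24.
The remaining cell in column 4 is (1,4) = 470 − 411 = 59.
Column 5 needs 470; the known cells sum to 425, so (2,5) = 45.
Row 1 must total 470; the given cells sum to 439, so (1,2) = 31.
Row 2 needs 470; the known cells sum to 306, so (2,1) = 164.
From column 1, 470 − (87 + 164 + 143 + 10) gives (3,1) = 66.
Using column 2: 31 + 108 + 52 + 129 + ? → (3,2) = 470 − 320 = 150.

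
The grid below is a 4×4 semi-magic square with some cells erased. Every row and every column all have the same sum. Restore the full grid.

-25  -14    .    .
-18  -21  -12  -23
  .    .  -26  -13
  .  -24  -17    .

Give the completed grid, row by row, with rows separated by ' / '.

-25 -14 -19 -16 / -18 -21 -12 -23 / -20 -15 -26 -13 / -11 -24 -17 -22

Row 2 is already complete: -18 + -21 + -12 + -23 = -74, so that is the magic constant.
The remaining cell in column 2 is (3,2) = -74 − (-59) = -15.
Using column 3: -12 + (-26) + (-17) + ? → (1,3) = -74 − (-55) = -19.
From row 1, -74 − (-25 + (-14) + (-19)) gives (1,4) = -16.
From row 3, -74 − (-15 + (-26) + (-13)) gives (3,1) = -20.
The remaining cell in column 1 is (4,1) = -74 − (-63) = -11.
The remaining cell in column 4 is (4,4) = -74 − (-52) = -22.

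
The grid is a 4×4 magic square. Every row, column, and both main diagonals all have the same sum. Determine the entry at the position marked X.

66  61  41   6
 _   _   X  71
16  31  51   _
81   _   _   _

Row 1 is complete and sums to 174; that is the magic constant.
Row 3 must total 174; the given cells sum to 98, so (3,4) = 76.
From column 1, 174 − (66 + 16 + 81) gives (2,1) = 11.
Column 4 must total 174; the given cells sum to 153, so (4,4) = 21.
The remaining cell in main diagonal is (2,2) = 174 − 138 = 36.
Using anti-diagonal: 6 + 31 + 81 + ? → (2,3) = 174 − 118 = 56.

56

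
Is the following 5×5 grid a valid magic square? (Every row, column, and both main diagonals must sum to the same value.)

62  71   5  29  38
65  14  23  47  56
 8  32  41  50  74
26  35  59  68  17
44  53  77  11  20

Yes

Row 1: 62 + 71 + 5 + 29 + 38 = 205.
Row 2: 65 + 14 + 23 + 47 + 56 = 205.
Row 3: 8 + 32 + 41 + 50 + 74 = 205.
Row 4: 26 + 35 + 59 + 68 + 17 = 205.
Row 5: 44 + 53 + 77 + 11 + 20 = 205.
Column 1: 62 + 65 + 8 + 26 + 44 = 205.
Column 2: 71 + 14 + 32 + 35 + 53 = 205.
Column 3: 5 + 23 + 41 + 59 + 77 = 205.
Column 4: 29 + 47 + 50 + 68 + 11 = 205.
Column 5: 38 + 56 + 74 + 17 + 20 = 205.
Main diagonal: 62 + 14 + 41 + 68 + 20 = 205.
Anti-diagonal: 38 + 47 + 41 + 35 + 44 = 205.
All lines sum to 205.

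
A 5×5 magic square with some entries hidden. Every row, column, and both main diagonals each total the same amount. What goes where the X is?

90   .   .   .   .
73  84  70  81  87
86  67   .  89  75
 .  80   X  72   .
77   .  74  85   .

Row 2 is complete and sums to 395; that is the magic constant.
Row 3: 86 + 67 + 89 + 75 + ? = 395, so (3,3) = 78.
Using column 1: 90 + 73 + 86 + 77 + ? → (4,1) = 395 − 326 = 69.
Column 4 needs 395; the known cells sum to 327, so (1,4) = 68.
Main diagonal must total 395; the given cells sum to 324, so (5,5) = 71.
Anti-diagonal needs 395; the known cells sum to 316, so (1,5) = 79.
Row 5 must total 395; the given cells sum to 307, so (5,2) = 88.
The remaining cell in column 2 is (1,2) = 395 − 319 = 76.
The remaining cell in column 5 is (4,5) = 395 − 312 = 83.
From row 1, 395 − (90 + 76 + 68 + 79) gives (1,3) = 82.
Row 4 must total 395; the given cells sum to 304, so (4,3) = 91.

91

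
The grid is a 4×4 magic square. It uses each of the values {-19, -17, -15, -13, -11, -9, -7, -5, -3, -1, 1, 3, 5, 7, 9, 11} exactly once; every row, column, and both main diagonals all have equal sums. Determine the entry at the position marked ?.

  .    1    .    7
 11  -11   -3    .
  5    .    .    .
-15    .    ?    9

-9

The 16 entries sum to -64, so each line sums to -64/4 = -16.
From row 2, -16 − (11 + (-11) + (-3)) gives (2,4) = -13.
Column 1: 11 + 5 + (-15) + ? = -16, so (1,1) = -17.
Column 4 must total -16; the given cells sum to 3, so (3,4) = -19.
The remaining cell in main diagonal is (3,3) = -16 − (-19) = 3.
From anti-diagonal, -16 − (7 + (-3) + (-15)) gives (3,2) = -5.
Row 1 needs -16; the known cells sum to -9, so (1,3) = -7.
Column 2: 1 + (-11) + (-5) + ? = -16, so (4,2) = -1.
Column 3 must total -16; the given cells sum to -7, so (4,3) = -9.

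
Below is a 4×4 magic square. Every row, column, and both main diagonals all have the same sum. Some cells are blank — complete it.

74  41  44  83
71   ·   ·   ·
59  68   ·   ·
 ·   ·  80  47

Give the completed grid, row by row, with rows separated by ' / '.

74 41 44 83 / 71 56 53 62 / 59 68 65 50 / 38 77 80 47

Row 1 is already complete: 74 + 41 + 44 + 83 = 242, so that is the magic constant.
Column 1 needs 242; the known cells sum to 204, so (4,1) = 38.
Anti-diagonal must total 242; the given cells sum to 189, so (2,3) = 53.
The remaining cell in row 4 is (4,2) = 242 − 165 = 77.
From column 2, 242 − (41 + 68 + 77) gives (2,2) = 56.
Column 3 must total 242; the given cells sum to 177, so (3,3) = 65.
Row 2 needs 242; the known cells sum to 180, so (2,4) = 62.
Using row 3: 59 + 68 + 65 + ? → (3,4) = 242 − 192 = 50.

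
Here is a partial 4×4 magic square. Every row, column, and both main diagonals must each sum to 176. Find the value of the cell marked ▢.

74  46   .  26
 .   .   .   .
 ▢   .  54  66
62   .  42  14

18

Using row 1: 74 + 46 + 26 + ? → (1,3) = 176 − 146 = 30.
From row 4, 176 − (62 + 42 + 14) gives (4,2) = 58.
Using column 3: 30 + 54 + 42 + ? → (2,3) = 176 − 126 = 50.
Column 4 needs 176; the known cells sum to 106, so (2,4) = 70.
Main diagonal: 74 + 54 + 14 + ? = 176, so (2,2) = 34.
Anti-diagonal needs 176; the known cells sum to 138, so (3,2) = 38.
Using row 2: 34 + 50 + 70 + ? → (2,1) = 176 − 154 = 22.
Using row 3: 38 + 54 + 66 + ? → (3,1) = 176 − 158 = 18.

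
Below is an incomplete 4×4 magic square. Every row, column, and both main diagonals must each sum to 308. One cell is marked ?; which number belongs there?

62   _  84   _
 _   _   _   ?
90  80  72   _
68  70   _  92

64

Row 3 needs 308; the known cells sum to 242, so (3,4) = 66.
Row 4: 68 + 70 + 92 + ? = 308, so (4,3) = 78.
The remaining cell in column 1 is (2,1) = 308 − 220 = 88.
Using column 3: 84 + 72 + 78 + ? → (2,3) = 308 − 234 = 74.
The remaining cell in main diagonal is (2,2) = 308 − 226 = 82.
Using anti-diagonal: 74 + 80 + 68 + ? → (1,4) = 308 − 222 = 86.
From row 1, 308 − (62 + 84 + 86) gives (1,2) = 76.
Using row 2: 88 + 82 + 74 + ? → (2,4) = 308 − 244 = 64.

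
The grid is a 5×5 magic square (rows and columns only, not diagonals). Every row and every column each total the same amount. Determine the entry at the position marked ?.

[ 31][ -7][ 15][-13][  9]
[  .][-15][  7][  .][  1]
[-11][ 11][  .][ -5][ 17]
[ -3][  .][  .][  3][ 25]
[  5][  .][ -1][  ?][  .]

Row 1 is complete and sums to 35; that is the magic constant.
From row 3, 35 − (-11 + 11 + (-5) + 17) gives (3,3) = 23.
From column 1, 35 − (31 + (-11) + (-3) + 5) gives (2,1) = 13.
Using column 3: 15 + 7 + 23 + (-1) + ? → (4,3) = 35 − 44 = -9.
Column 5 must total 35; the given cells sum to 52, so (5,5) = -17.
The remaining cell in row 2 is (2,4) = 35 − 6 = 29.
Using row 4: -3 + (-9) + 3 + 25 + ? → (4,2) = 35 − 16 = 19.
The remaining cell in column 2 is (5,2) = 35 − 8 = 27.
Column 4 needs 35; the known cells sum to 14, so (5,4) = 21.

21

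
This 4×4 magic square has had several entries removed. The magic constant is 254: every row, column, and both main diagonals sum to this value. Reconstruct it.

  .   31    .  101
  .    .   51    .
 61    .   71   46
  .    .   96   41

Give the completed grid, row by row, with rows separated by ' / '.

86 31 36 101 / 81 56 51 66 / 61 76 71 46 / 26 91 96 41

From row 3, 254 − (61 + 71 + 46) gives (3,2) = 76.
From column 3, 254 − (51 + 71 + 96) gives (1,3) = 36.
Column 4 needs 254; the known cells sum to 188, so (2,4) = 66.
Using anti-diagonal: 101 + 51 + 76 + ? → (4,1) = 254 − 228 = 26.
From row 1, 254 − (31 + 36 + 101) gives (1,1) = 86.
Row 4: 26 + 96 + 41 + ? = 254, so (4,2) = 91.
Column 1 needs 254; the known cells sum to 173, so (2,1) = 81.
Column 2 needs 254; the known cells sum to 198, so (2,2) = 56.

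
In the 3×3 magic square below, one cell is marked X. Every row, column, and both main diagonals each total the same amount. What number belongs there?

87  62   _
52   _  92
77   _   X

57

Column 1 is complete and sums to 216; that is the magic constant.
Using row 1: 87 + 62 + ? → (1,3) = 216 − 149 = 67.
Using row 2: 52 + 92 + ? → (2,2) = 216 − 144 = 72.
Column 2 must total 216; the given cells sum to 134, so (3,2) = 82.
The remaining cell in column 3 is (3,3) = 216 − 159 = 57.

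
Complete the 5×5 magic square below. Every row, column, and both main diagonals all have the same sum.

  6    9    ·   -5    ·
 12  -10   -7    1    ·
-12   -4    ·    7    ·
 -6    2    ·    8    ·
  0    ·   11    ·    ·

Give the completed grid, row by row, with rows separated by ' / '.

6 9 -8 -5 -2 / 12 -10 -7 1 4 / -12 -4 -1 7 10 / -6 2 5 8 -9 / 0 3 11 -11 -3

Column 1 is already complete: 6 + 12 + -12 + -6 + 0 = 0, so that is the magic constant.
Using row 2: 12 + (-10) + (-7) + 1 + ? → (2,5) = 0 − (-4) = 4.
Column 2 needs 0; the known cells sum to -3, so (5,2) = 3.
Column 4: -5 + 1 + 7 + 8 + ? = 0, so (5,4) = -11.
Row 5 must total 0; the given cells sum to 3, so (5,5) = -3.
Main diagonal: 6 + (-10) + 8 + (-3) + ? = 0, so (3,3) = -1.
Anti-diagonal needs 0; the known cells sum to 2, so (1,5) = -2.
From row 1, 0 − (6 + 9 + (-5) + (-2)) gives (1,3) = -8.
Using row 3: -12 + (-4) + (-1) + 7 + ? → (3,5) = 0 − (-10) = 10.
From column 3, 0 − (-8 + (-7) + (-1) + 11) gives (4,3) = 5.
Column 5 must total 0; the given cells sum to 9, so (4,5) = -9.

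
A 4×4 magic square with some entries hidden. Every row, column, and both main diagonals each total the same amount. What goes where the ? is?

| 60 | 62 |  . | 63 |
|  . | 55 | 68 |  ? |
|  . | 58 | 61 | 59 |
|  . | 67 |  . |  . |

Column 2 is complete and sums to 242; that is the magic constant.
Using row 1: 60 + 62 + 63 + ? → (1,3) = 242 − 185 = 57.
Row 3 must total 242; the given cells sum to 178, so (3,1) = 64.
Using column 3: 57 + 68 + 61 + ? → (4,3) = 242 − 186 = 56.
Main diagonal must total 242; the given cells sum to 176, so (4,4) = 66.
Anti-diagonal: 63 + 68 + 58 + ? = 242, so (4,1) = 53.
Using column 1: 60 + 64 + 53 + ? → (2,1) = 242 − 177 = 65.
Column 4: 63 + 59 + 66 + ? = 242, so (2,4) = 54.

54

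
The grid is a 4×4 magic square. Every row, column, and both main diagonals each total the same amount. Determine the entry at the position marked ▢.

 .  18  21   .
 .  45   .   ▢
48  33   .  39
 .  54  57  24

Column 2 is complete and sums to 150; that is the magic constant.
From row 3, 150 − (48 + 33 + 39) gives (3,3) = 30.
From row 4, 150 − (54 + 57 + 24) gives (4,1) = 15.
From column 3, 150 − (21 + 30 + 57) gives (2,3) = 42.
Using main diagonal: 45 + 30 + 24 + ? → (1,1) = 150 − 99 = 51.
From anti-diagonal, 150 − (42 + 33 + 15) gives (1,4) = 60.
The remaining cell in column 1 is (2,1) = 150 − 114 = 36.
From column 4, 150 − (60 + 39 + 24) gives (2,4) = 27.

27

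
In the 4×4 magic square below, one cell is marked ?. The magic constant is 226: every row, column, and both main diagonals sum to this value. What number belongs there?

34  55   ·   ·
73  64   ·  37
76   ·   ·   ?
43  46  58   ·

40

The remaining cell in row 2 is (2,3) = 226 − 174 = 52.
Using row 4: 43 + 46 + 58 + ? → (4,4) = 226 − 147 = 79.
The remaining cell in column 2 is (3,2) = 226 − 165 = 61.
The remaining cell in main diagonal is (3,3) = 226 − 177 = 49.
The remaining cell in anti-diagonal is (1,4) = 226 − 156 = 70.
Row 1 needs 226; the known cells sum to 159, so (1,3) = 67.
Using row 3: 76 + 61 + 49 + ? → (3,4) = 226 − 186 = 40.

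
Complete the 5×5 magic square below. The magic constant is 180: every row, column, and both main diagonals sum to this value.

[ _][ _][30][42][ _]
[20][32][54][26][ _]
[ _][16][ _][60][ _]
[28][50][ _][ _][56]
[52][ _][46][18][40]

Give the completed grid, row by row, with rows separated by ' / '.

36 58 30 42 14 / 20 32 54 26 48 / 44 16 38 60 22 / 28 50 12 34 56 / 52 24 46 18 40

The remaining cell in row 2 is (2,5) = 180 − 132 = 48.
Row 5 must total 180; the given cells sum to 156, so (5,2) = 24.
Column 2 must total 180; the given cells sum to 122, so (1,2) = 58.
Column 4 must total 180; the given cells sum to 146, so (4,4) = 34.
Row 4: 28 + 50 + 34 + 56 + ? = 180, so (4,3) = 12.
The remaining cell in column 3 is (3,3) = 180 − 142 = 38.
The remaining cell in main diagonal is (1,1) = 180 − 144 = 36.
From anti-diagonal, 180 − (26 + 38 + 50 + 52) gives (1,5) = 14.
Column 1 must total 180; the given cells sum to 136, so (3,1) = 44.
Column 5 must total 180; the given cells sum to 158, so (3,5) = 22.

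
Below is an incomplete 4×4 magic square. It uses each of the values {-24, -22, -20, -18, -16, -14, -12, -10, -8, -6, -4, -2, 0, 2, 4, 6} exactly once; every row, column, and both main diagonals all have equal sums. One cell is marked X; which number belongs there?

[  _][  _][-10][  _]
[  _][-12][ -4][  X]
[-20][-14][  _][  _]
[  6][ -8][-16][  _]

The 16 entries sum to -144, so each line sums to -144/4 = -36.
From row 4, -36 − (6 + (-8) + (-16)) gives (4,4) = -18.
Column 2 needs -36; the known cells sum to -34, so (1,2) = -2.
Using column 3: -10 + (-4) + (-16) + ? → (3,3) = -36 − (-30) = -6.
The remaining cell in main diagonal is (1,1) = -36 − (-36) = 0.
Anti-diagonal: -4 + (-14) + 6 + ? = -36, so (1,4) = -24.
Row 3 must total -36; the given cells sum to -40, so (3,4) = 4.
Column 1 must total -36; the given cells sum to -14, so (2,1) = -22.
Column 4: -24 + 4 + (-18) + ? = -36, so (2,4) = 2.

2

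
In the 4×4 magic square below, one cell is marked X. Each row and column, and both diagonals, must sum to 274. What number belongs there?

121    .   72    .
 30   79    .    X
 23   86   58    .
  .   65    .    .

Row 3: 23 + 86 + 58 + ? = 274, so (3,4) = 107.
From column 1, 274 − (121 + 30 + 23) gives (4,1) = 100.
The remaining cell in column 2 is (1,2) = 274 − 230 = 44.
Main diagonal needs 274; the known cells sum to 258, so (4,4) = 16.
Row 1 must total 274; the given cells sum to 237, so (1,4) = 37.
Using row 4: 100 + 65 + 16 + ? → (4,3) = 274 − 181 = 93.
Column 3: 72 + 58 + 93 + ? = 274, so (2,3) = 51.
The remaining cell in column 4 is (2,4) = 274 − 160 = 114.

114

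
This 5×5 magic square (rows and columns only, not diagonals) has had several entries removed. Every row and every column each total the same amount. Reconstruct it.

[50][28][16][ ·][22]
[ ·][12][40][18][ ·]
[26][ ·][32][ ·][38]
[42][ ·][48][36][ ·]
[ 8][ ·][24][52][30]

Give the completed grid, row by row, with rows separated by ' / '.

50 28 16 44 22 / 34 12 40 18 56 / 26 54 32 10 38 / 42 20 48 36 14 / 8 46 24 52 30

Column 3 is already complete: 16 + 40 + 32 + 48 + 24 = 160, so that is the magic constant.
From row 1, 160 − (50 + 28 + 16 + 22) gives (1,4) = 44.
Using row 5: 8 + 24 + 52 + 30 + ? → (5,2) = 160 − 114 = 46.
The remaining cell in column 1 is (2,1) = 160 − 126 = 34.
From column 4, 160 − (44 + 18 + 36 + 52) gives (3,4) = 10.
From row 2, 160 − (34 + 12 + 40 + 18) gives (2,5) = 56.
Row 3: 26 + 32 + 10 + 38 + ? = 160, so (3,2) = 54.
Using column 2: 28 + 12 + 54 + 46 + ? → (4,2) = 160 − 140 = 20.
The remaining cell in column 5 is (4,5) = 160 − 146 = 14.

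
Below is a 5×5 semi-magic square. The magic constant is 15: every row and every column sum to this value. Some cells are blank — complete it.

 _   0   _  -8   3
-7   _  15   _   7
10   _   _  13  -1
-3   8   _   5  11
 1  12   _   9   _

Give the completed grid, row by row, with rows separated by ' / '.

14 0 6 -8 3 / -7 4 15 -4 7 / 10 -9 2 13 -1 / -3 8 -6 5 11 / 1 12 -2 9 -5

Row 4 must total 15; the given cells sum to 21, so (4,3) = -6.
The remaining cell in column 1 is (1,1) = 15 − 1 = 14.
Using column 4: -8 + 13 + 5 + 9 + ? → (2,4) = 15 − 19 = -4.
Column 5 needs 15; the known cells sum to 20, so (5,5) = -5.
From row 1, 15 − (14 + 0 + (-8) + 3) gives (1,3) = 6.
Using row 2: -7 + 15 + (-4) + 7 + ? → (2,2) = 15 − 11 = 4.
Row 5: 1 + 12 + 9 + (-5) + ? = 15, so (5,3) = -2.
Using column 2: 0 + 4 + 8 + 12 + ? → (3,2) = 15 − 24 = -9.
From column 3, 15 − (6 + 15 + (-6) + (-2)) gives (3,3) = 2.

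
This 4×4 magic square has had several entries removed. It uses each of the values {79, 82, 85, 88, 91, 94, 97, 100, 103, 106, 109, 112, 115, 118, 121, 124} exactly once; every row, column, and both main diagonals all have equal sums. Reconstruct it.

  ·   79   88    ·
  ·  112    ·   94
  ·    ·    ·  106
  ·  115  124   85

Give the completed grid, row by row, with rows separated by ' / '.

118 79 88 121 / 97 112 103 94 / 109 100 91 106 / 82 115 124 85

The 16 entries sum to 1624, so each line sums to 1624/4 = 406.
From row 4, 406 − (115 + 124 + 85) gives (4,1) = 82.
Column 2: 79 + 112 + 115 + ? = 406, so (3,2) = 100.
Column 4 needs 406; the known cells sum to 285, so (1,4) = 121.
From anti-diagonal, 406 − (121 + 100 + 82) gives (2,3) = 103.
Row 1: 79 + 88 + 121 + ? = 406, so (1,1) = 118.
Row 2 needs 406; the known cells sum to 309, so (2,1) = 97.
Column 1: 118 + 97 + 82 + ? = 406, so (3,1) = 109.
Column 3 needs 406; the known cells sum to 315, so (3,3) = 91.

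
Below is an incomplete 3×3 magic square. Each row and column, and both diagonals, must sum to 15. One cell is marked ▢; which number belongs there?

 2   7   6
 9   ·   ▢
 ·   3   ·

From column 1, 15 − (2 + 9) gives (3,1) = 4.
Column 2 must total 15; the given cells sum to 10, so (2,2) = 5.
Using main diagonal: 2 + 5 + ? → (3,3) = 15 − 7 = 8.
The remaining cell in row 2 is (2,3) = 15 − 14 = 1.

1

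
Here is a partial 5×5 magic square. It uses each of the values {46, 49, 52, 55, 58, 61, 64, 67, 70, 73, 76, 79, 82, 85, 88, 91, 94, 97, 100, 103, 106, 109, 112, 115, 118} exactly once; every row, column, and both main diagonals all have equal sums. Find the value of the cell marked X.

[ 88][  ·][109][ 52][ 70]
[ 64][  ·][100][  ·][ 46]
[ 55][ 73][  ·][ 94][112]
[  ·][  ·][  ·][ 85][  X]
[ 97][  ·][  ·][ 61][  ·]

The 25 entries sum to 2050, so each line sums to 2050/5 = 410.
Row 1 needs 410; the known cells sum to 319, so (1,2) = 91.
Using row 3: 55 + 73 + 94 + 112 + ? → (3,3) = 410 − 334 = 76.
The remaining cell in column 1 is (4,1) = 410 − 304 = 106.
From column 4, 410 − (52 + 94 + 85 + 61) gives (2,4) = 118.
From anti-diagonal, 410 − (70 + 118 + 76 + 97) gives (4,2) = 49.
Row 2: 64 + 100 + 118 + 46 + ? = 410, so (2,2) = 82.
Column 2: 91 + 82 + 73 + 49 + ? = 410, so (5,2) = 115.
Main diagonal: 88 + 82 + 76 + 85 + ? = 410, so (5,5) = 79.
Row 5: 97 + 115 + 61 + 79 + ? = 410, so (5,3) = 58.
Using column 3: 109 + 100 + 76 + 58 + ? → (4,3) = 410 − 343 = 67.
Column 5: 70 + 46 + 112 + 79 + ? = 410, so (4,5) = 103.

103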